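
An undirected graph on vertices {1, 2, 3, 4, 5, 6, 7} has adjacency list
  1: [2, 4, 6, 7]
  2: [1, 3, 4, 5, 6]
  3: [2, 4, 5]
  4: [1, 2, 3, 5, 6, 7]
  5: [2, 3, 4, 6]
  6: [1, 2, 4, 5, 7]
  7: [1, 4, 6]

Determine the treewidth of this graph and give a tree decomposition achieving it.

Treewidth 3.
Bags: B1 = {1, 2, 4, 6}  B2 = {2, 4, 5, 6}  B3 = {2, 3, 4, 5}  B4 = {1, 4, 6, 7}
Tree: B1–B2, B2–B3, B1–B4

Every bag has size at most 4, so the width is 4 − 1 = 3 and tw(G) ≤ 3. On the other hand G contains the 4-clique {1, 2, 4, 6}. A clique must lie in a single bag of any decomposition, so no decomposition can have width below 3. The upper and lower bounds meet at 3, so that is the treewidth.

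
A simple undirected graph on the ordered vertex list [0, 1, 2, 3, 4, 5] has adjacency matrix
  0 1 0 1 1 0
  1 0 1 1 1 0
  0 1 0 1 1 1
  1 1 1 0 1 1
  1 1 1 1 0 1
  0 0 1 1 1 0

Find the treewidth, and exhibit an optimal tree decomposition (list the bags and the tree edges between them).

Treewidth 3.
One optimal decomposition is:
Bags: B1 = {1, 2, 3, 4}  B2 = {0, 1, 3, 4}  B3 = {2, 3, 4, 5}
Tree: B1–B2, B1–B3

The largest bag has 4 vertices, giving width 3; this decomposition certifies tw(G) ≤ 3. For the lower bound, the 4 vertices {0, 1, 3, 4} are pairwise adjacent, and any tree decomposition puts a clique entirely inside one bag — forcing width ≥ 3. Hence tw(G) = 3 exactly.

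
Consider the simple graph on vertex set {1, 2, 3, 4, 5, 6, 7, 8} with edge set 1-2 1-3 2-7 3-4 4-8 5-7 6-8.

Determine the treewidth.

A width-1 tree decomposition is:
Bags: B1 = {5, 7}  B2 = {2, 7}  B3 = {1, 2}  B4 = {1, 3}  B5 = {3, 4}  B6 = {4, 8}  B7 = {6, 8}
Tree: B1–B2, B2–B3, B3–B4, B4–B5, B5–B6, B6–B7
Each bag holds 2 vertices, so the decomposition has width 1, which upper-bounds the treewidth. Any graph with an edge has treewidth ≥ 1, and G has the edge 5–7. Hence tw(G) = 1 exactly.

1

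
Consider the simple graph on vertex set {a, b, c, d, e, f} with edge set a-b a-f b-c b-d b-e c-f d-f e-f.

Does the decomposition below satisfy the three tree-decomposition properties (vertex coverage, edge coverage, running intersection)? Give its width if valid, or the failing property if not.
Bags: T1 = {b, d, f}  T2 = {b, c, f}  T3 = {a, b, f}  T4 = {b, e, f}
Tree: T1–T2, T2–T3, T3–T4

Yes; width 2.

Checking the three conditions: (i) the bags cover all of {a, b, c, d, e, f}; (ii) for each edge, some bag contains both endpoints; (iii) the bags containing any fixed vertex form a subtree. All hold, so the decomposition is valid with width 3 − 1 = 2.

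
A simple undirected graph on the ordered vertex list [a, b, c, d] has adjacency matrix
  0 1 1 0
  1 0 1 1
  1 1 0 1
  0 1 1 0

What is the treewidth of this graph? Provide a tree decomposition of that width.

Every bag has size at most 3, so the width is 3 − 1 = 2 and tw(G) ≤ 2. For the lower bound, the 3 vertices {b, c, d} are pairwise adjacent, and any tree decomposition puts a clique entirely inside one bag — forcing width ≥ 2. Combining the bounds, tw(G) = 2.

Treewidth 2.
Bags: B1 = {a, b, c}  B2 = {b, c, d}
Tree: B1–B2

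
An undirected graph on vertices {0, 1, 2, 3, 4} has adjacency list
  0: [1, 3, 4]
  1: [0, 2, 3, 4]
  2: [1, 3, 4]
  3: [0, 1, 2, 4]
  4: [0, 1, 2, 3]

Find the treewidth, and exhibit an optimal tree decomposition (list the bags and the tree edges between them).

Treewidth 3.
One optimal decomposition is:
Bags: B1 = {0, 1, 3, 4}  B2 = {1, 2, 3, 4}
Tree: B1–B2

Each bag holds 4 vertices, so the decomposition has width 3, which upper-bounds the treewidth. Conversely, {0, 1, 3, 4} is a clique of size 4, and the vertices of any clique must share a bag in every tree decomposition; so some bag has ≥ 4 vertices and tw(G) ≥ 3. Combining the bounds, tw(G) = 3.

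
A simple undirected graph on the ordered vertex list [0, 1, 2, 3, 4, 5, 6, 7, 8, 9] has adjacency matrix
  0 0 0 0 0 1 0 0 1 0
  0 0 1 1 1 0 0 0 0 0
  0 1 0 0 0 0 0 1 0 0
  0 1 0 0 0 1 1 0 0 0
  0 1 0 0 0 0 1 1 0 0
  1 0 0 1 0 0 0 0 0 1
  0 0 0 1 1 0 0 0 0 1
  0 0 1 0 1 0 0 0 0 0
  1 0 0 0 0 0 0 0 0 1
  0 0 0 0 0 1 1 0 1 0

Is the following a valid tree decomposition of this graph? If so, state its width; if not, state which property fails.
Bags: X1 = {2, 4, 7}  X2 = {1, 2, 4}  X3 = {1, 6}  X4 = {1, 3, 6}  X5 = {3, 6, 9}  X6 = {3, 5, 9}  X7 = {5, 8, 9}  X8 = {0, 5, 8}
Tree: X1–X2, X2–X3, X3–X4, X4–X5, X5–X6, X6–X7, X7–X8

No — edge (4,6) lies in no bag.

A tree decomposition must satisfy three properties: every vertex lies in some bag; for every edge, both endpoints lie together in some bag; and for every vertex, the bags containing it form a connected subtree. Here edge (4,6) lies in no bag, so the decomposition is invalid.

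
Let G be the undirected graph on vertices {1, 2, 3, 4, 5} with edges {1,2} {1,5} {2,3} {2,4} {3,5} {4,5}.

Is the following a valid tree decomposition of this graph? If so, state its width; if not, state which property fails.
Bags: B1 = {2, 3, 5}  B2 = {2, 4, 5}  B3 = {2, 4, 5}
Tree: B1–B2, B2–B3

No — vertex 1 appears in no bag.

A tree decomposition must satisfy three properties: every vertex lies in some bag; for every edge, both endpoints lie together in some bag; and for every vertex, the bags containing it form a connected subtree. Here vertex 1 appears in no bag, so the decomposition is invalid.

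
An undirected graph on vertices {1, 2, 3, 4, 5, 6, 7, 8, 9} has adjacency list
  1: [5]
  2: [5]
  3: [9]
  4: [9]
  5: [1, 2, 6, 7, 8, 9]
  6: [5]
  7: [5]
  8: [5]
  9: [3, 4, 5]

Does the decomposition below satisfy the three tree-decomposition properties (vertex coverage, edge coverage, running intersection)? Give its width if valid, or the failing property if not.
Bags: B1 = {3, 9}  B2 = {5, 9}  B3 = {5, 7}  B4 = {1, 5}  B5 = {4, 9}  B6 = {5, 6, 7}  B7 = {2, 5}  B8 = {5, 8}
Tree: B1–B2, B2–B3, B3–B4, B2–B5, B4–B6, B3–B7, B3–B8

A tree decomposition must satisfy three properties: every vertex lies in some bag; for every edge, both endpoints lie together in some bag; and for every vertex, the bags containing it form a connected subtree. Here bags containing vertex 7 are not connected in the tree, so the decomposition is invalid.

No — bags containing vertex 7 are not connected in the tree.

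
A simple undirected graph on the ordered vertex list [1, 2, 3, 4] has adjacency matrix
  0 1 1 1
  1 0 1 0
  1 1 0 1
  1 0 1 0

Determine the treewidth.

2

A width-2 tree decomposition is:
Bags: B1 = {1, 2, 3}  B2 = {1, 3, 4}
Tree: B1–B2
Each bag holds 3 vertices, so the decomposition has width 2, which upper-bounds the treewidth. For the lower bound, the 3 vertices {1, 2, 3} are pairwise adjacent, and any tree decomposition puts a clique entirely inside one bag — forcing width ≥ 2. The upper and lower bounds meet at 2, so that is the treewidth.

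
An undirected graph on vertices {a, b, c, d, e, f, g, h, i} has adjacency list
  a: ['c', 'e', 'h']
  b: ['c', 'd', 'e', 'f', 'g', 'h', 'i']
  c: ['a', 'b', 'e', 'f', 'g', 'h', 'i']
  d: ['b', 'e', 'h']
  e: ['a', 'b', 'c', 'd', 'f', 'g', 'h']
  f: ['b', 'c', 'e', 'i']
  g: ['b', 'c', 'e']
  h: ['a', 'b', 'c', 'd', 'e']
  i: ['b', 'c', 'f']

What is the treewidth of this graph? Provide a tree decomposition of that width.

Every bag has size at most 4, so the width is 4 − 1 = 3 and tw(G) ≤ 3. Conversely, {a, c, e, h} is a clique of size 4, and the vertices of any clique must share a bag in every tree decomposition; so some bag has ≥ 4 vertices and tw(G) ≥ 3. Combining the bounds, tw(G) = 3.

Treewidth 3.
One optimal decomposition is:
Bags: B1 = {b, c, f, i}  B2 = {b, c, e, f}  B3 = {b, c, e, h}  B4 = {b, d, e, h}  B5 = {b, c, e, g}  B6 = {a, c, e, h}
Tree: B1–B2, B2–B3, B3–B4, B3–B5, B3–B6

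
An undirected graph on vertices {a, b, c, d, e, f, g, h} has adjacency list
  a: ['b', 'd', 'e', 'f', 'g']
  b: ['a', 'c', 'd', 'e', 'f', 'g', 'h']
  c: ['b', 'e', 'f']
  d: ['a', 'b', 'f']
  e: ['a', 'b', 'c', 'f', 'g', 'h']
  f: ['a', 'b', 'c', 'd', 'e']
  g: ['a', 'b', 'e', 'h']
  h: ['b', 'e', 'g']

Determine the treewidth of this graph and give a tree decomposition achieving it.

Treewidth 3.
One such decomposition:
Bags: B1 = {a, b, e, f}  B2 = {b, c, e, f}  B3 = {a, b, d, f}  B4 = {a, b, e, g}  B5 = {b, e, g, h}
Tree: B1–B2, B1–B3, B1–B4, B4–B5

Every bag has size at most 4, so the width is 4 − 1 = 3 and tw(G) ≤ 3. Conversely, {a, b, d, f} is a clique of size 4, and the vertices of any clique must share a bag in every tree decomposition; so some bag has ≥ 4 vertices and tw(G) ≥ 3. Hence tw(G) = 3 exactly.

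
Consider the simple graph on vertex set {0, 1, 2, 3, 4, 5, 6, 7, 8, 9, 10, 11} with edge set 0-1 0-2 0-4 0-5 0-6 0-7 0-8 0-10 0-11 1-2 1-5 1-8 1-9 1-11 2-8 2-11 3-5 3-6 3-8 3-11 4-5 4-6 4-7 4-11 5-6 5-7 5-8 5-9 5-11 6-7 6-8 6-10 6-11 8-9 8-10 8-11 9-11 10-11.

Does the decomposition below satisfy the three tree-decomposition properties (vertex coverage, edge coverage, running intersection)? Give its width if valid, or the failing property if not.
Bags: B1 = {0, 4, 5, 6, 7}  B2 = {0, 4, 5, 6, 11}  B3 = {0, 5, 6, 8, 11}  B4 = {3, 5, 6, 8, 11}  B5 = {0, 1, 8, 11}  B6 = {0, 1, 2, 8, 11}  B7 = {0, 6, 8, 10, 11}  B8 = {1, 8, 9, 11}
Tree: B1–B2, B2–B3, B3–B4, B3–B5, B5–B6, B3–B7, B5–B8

No — edge (5,1) lies in no bag.

A tree decomposition must satisfy three properties: every vertex lies in some bag; for every edge, both endpoints lie together in some bag; and for every vertex, the bags containing it form a connected subtree. Here edge (5,1) lies in no bag, so the decomposition is invalid.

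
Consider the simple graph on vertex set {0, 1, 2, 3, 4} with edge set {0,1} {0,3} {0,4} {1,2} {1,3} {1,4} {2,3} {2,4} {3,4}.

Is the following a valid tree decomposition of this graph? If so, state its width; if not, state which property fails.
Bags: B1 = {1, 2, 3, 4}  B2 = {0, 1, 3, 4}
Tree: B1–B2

Yes; width 3.

Checking the three conditions: (i) the bags cover all of {0, 1, 2, 3, 4}; (ii) for each edge, some bag contains both endpoints; (iii) the bags containing any fixed vertex form a subtree. All hold, so the decomposition is valid with width 4 − 1 = 3.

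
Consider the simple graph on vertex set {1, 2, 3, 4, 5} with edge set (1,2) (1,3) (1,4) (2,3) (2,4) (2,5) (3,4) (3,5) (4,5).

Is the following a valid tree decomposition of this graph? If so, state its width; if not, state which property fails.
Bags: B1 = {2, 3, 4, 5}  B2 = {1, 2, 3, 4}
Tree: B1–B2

Checking the three conditions: (i) the bags cover all of {1, 2, 3, 4, 5}; (ii) for each edge, some bag contains both endpoints; (iii) the bags containing any fixed vertex form a subtree. All hold, so the decomposition is valid with width 4 − 1 = 3.

Yes; width 3.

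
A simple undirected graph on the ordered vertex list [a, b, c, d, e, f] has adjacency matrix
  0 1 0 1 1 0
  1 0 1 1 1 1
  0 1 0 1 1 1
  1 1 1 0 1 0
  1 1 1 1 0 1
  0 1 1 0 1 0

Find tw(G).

A width-3 tree decomposition is:
Bags: B1 = {b, c, d, e}  B2 = {b, c, e, f}  B3 = {a, b, d, e}
Tree: B1–B2, B1–B3
The largest bag has 4 vertices, giving width 3; this decomposition certifies tw(G) ≤ 3. For the lower bound, the 4 vertices {b, c, d, e} are pairwise adjacent, and any tree decomposition puts a clique entirely inside one bag — forcing width ≥ 3. Therefore the treewidth is 3.

3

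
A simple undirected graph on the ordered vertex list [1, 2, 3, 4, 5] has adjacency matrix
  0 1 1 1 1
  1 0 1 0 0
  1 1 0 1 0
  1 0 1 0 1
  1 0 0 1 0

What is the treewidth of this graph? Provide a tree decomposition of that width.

Treewidth 2.
One optimal decomposition is:
Bags: B1 = {1, 2, 3}  B2 = {1, 3, 4}  B3 = {1, 4, 5}
Tree: B1–B2, B2–B3

The largest bag has 3 vertices, giving width 2; this decomposition certifies tw(G) ≤ 2. On the other hand G contains the 3-clique {1, 2, 3}. A clique must lie in a single bag of any decomposition, so no decomposition can have width below 2. Hence tw(G) = 2 exactly.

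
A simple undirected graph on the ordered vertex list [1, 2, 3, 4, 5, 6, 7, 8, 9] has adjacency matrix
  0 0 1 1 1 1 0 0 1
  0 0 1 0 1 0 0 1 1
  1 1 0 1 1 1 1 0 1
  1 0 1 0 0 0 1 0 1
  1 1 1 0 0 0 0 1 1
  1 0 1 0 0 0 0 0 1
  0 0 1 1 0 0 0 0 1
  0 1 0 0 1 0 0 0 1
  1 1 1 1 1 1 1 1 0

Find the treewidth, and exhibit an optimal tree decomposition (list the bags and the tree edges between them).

Each bag holds 4 vertices, so the decomposition has width 3, which upper-bounds the treewidth. On the other hand G contains the 4-clique {2, 5, 8, 9}. A clique must lie in a single bag of any decomposition, so no decomposition can have width below 3. The upper and lower bounds meet at 3, so that is the treewidth.

Treewidth 3.
One such decomposition:
Bags: B1 = {3, 4, 7, 9}  B2 = {1, 3, 4, 9}  B3 = {1, 3, 5, 9}  B4 = {2, 3, 5, 9}  B5 = {2, 5, 8, 9}  B6 = {1, 3, 6, 9}
Tree: B1–B2, B2–B3, B3–B4, B4–B5, B2–B6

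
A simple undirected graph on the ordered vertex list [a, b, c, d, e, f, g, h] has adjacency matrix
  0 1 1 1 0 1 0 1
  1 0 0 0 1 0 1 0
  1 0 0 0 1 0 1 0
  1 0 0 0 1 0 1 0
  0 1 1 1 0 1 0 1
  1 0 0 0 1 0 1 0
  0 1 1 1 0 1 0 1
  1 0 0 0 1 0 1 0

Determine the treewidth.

3

A width-3 tree decomposition is:
Bags: B1 = {a, d, e, g}  B2 = {a, e, f, g}  B3 = {a, b, e, g}  B4 = {a, e, g, h}  B5 = {a, c, e, g}
Tree: B1–B2, B2–B3, B3–B4, B4–B5
Every bag has size at most 4, so the width is 4 − 1 = 3 and tw(G) ≤ 3. For the lower bound: the 4 vertex sets {a,d}, {e,f}, {g}, {b} are disjoint, each induces a connected subgraph, and every pair is joined by at least one edge of G. Contracting each set to a single vertex therefore yields K_{4} as a minor, and since treewidth is minor-monotone, tw(G) ≥ tw(K_{4}) = 3. Therefore the treewidth is 3.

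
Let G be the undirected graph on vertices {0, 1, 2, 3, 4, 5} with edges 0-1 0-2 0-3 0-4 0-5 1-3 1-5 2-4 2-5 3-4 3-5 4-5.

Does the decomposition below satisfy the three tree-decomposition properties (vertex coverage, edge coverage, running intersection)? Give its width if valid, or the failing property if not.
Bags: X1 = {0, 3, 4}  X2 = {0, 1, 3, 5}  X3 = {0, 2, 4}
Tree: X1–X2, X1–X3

No — edge (5,4) lies in no bag.

A tree decomposition must satisfy three properties: every vertex lies in some bag; for every edge, both endpoints lie together in some bag; and for every vertex, the bags containing it form a connected subtree. Here edge (5,4) lies in no bag, so the decomposition is invalid.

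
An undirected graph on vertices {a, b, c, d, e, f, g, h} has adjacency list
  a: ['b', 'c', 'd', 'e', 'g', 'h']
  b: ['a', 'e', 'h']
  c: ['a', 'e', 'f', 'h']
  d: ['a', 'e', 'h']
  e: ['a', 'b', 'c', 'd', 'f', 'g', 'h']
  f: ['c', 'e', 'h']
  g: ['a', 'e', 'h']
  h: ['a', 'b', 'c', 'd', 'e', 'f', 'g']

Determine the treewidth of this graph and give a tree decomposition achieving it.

The largest bag has 4 vertices, giving width 3; this decomposition certifies tw(G) ≤ 3. Conversely, {a, d, e, h} is a clique of size 4, and the vertices of any clique must share a bag in every tree decomposition; so some bag has ≥ 4 vertices and tw(G) ≥ 3. Hence tw(G) = 3 exactly.

Treewidth 3.
One optimal decomposition is:
Bags: B1 = {a, c, e, h}  B2 = {c, e, f, h}  B3 = {a, b, e, h}  B4 = {a, d, e, h}  B5 = {a, e, g, h}
Tree: B1–B2, B1–B3, B3–B4, B4–B5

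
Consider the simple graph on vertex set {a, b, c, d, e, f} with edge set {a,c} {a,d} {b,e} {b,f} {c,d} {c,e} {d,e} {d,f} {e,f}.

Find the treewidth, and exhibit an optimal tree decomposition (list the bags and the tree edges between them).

The largest bag has 3 vertices, giving width 2; this decomposition certifies tw(G) ≤ 2. For the lower bound, the 3 vertices {c, d, e} are pairwise adjacent, and any tree decomposition puts a clique entirely inside one bag — forcing width ≥ 2. Hence tw(G) = 2 exactly.

Treewidth 2.
One optimal decomposition is:
Bags: B1 = {c, d, e}  B2 = {d, e, f}  B3 = {a, c, d}  B4 = {b, e, f}
Tree: B1–B2, B1–B3, B2–B4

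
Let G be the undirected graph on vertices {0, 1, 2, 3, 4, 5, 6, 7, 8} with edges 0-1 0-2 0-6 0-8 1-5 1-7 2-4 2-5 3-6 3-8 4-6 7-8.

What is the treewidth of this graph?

A width-3 tree decomposition is:
Bags: B1 = {3, 6, 7, 8}  B2 = {0, 6, 7, 8}  B3 = {0, 1, 6, 7}  B4 = {0, 1, 4, 6}  B5 = {0, 1, 2, 4}  B6 = {1, 2, 4, 5}
Tree: B1–B2, B2–B3, B3–B4, B4–B5, B5–B6
The largest bag has 4 vertices, giving width 3; this decomposition certifies tw(G) ≤ 3. For the lower bound: the 4 vertex sets {3,7,8}, {6}, {0}, {1,2,4,5} are disjoint, each induces a connected subgraph, and every pair is joined by at least one edge of G. Contracting each set to a single vertex therefore yields K_{4} as a minor, and since treewidth is minor-monotone, tw(G) ≥ tw(K_{4}) = 3. Combining the bounds, tw(G) = 3.

3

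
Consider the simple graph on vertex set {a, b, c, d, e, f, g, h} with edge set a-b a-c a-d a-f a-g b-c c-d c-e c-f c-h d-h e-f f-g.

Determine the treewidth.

2

A width-2 tree decomposition is:
Bags: B1 = {a, f, g}  B2 = {a, c, f}  B3 = {c, e, f}  B4 = {a, c, d}  B5 = {a, b, c}  B6 = {c, d, h}
Tree: B1–B2, B2–B3, B2–B4, B4–B5, B4–B6
Each bag holds 3 vertices, so the decomposition has width 2, which upper-bounds the treewidth. For the lower bound, the 3 vertices {a, f, g} are pairwise adjacent, and any tree decomposition puts a clique entirely inside one bag — forcing width ≥ 2. Combining the bounds, tw(G) = 2.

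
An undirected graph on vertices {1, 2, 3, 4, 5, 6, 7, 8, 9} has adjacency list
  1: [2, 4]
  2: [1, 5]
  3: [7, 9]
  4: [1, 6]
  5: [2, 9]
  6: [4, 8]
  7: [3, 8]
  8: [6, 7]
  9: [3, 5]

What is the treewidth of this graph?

2

A width-2 tree decomposition is:
Bags: B1 = {1, 2, 5}  B2 = {1, 5, 9}  B3 = {1, 3, 9}  B4 = {1, 3, 7}  B5 = {1, 7, 8}  B6 = {1, 6, 8}  B7 = {1, 4, 6}
Tree: B1–B2, B2–B3, B3–B4, B4–B5, B5–B6, B6–B7
Every bag has size at most 3, so the width is 3 − 1 = 2 and tw(G) ≤ 2. The edges 1–2–5–9–3–7–8–6–4–1 form a cycle, so G is not a tree and its treewidth is at least 2. Therefore the treewidth is 2.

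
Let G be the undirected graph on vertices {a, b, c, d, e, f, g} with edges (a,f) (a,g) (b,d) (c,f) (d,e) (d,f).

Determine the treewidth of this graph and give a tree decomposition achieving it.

Every bag has size at most 2, so the width is 2 − 1 = 1 and tw(G) ≤ 1. Since G has at least one edge (e.g. b–d), it is not an edgeless graph, so tw(G) ≥ 1. Hence tw(G) = 1 exactly.

Treewidth 1.
One optimal decomposition is:
Bags: B1 = {b, d}  B2 = {d, f}  B3 = {a, f}  B4 = {c, f}  B5 = {d, e}  B6 = {a, g}
Tree: B1–B2, B2–B3, B3–B4, B1–B5, B3–B6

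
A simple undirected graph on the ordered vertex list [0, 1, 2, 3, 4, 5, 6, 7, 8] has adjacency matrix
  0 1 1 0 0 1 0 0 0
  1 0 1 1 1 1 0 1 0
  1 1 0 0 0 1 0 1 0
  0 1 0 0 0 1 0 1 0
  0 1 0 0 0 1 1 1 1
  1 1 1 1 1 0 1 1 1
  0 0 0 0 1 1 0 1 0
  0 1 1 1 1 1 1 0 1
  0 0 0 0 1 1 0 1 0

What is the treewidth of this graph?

A width-3 tree decomposition is:
Bags: B1 = {1, 4, 5, 7}  B2 = {1, 2, 5, 7}  B3 = {4, 5, 6, 7}  B4 = {0, 1, 2, 5}  B5 = {1, 3, 5, 7}  B6 = {4, 5, 7, 8}
Tree: B1–B2, B1–B3, B2–B4, B1–B5, B3–B6
Every bag has size at most 4, so the width is 4 − 1 = 3 and tw(G) ≤ 3. For the lower bound, the 4 vertices {0, 1, 2, 5} are pairwise adjacent, and any tree decomposition puts a clique entirely inside one bag — forcing width ≥ 3. Combining the bounds, tw(G) = 3.

3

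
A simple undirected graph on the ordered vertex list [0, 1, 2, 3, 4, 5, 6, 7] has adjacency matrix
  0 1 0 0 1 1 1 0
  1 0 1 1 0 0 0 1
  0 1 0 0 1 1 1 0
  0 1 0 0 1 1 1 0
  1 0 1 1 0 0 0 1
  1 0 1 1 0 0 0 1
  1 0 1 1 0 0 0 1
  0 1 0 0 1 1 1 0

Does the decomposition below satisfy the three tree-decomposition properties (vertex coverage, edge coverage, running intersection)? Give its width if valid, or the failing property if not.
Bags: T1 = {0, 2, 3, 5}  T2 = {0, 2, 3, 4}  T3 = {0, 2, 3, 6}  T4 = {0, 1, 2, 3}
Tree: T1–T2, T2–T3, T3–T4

A tree decomposition must satisfy three properties: every vertex lies in some bag; for every edge, both endpoints lie together in some bag; and for every vertex, the bags containing it form a connected subtree. Here vertex 7 appears in no bag, so the decomposition is invalid.

No — vertex 7 appears in no bag.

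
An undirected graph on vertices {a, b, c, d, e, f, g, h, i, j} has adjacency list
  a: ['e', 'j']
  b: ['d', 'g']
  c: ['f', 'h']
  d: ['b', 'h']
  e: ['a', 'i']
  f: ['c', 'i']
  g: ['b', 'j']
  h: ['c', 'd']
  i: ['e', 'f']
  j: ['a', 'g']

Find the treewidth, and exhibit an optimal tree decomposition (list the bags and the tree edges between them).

The largest bag has 3 vertices, giving width 2; this decomposition certifies tw(G) ≤ 2. The edges i–f–c–h–d–b–g–j–a–e–i form a cycle, so G is not a tree and its treewidth is at least 2. Hence tw(G) = 2 exactly.

Treewidth 2.
One such decomposition:
Bags: B1 = {c, f, i}  B2 = {c, h, i}  B3 = {d, h, i}  B4 = {b, d, i}  B5 = {b, g, i}  B6 = {g, i, j}  B7 = {a, i, j}  B8 = {a, e, i}
Tree: B1–B2, B2–B3, B3–B4, B4–B5, B5–B6, B6–B7, B7–B8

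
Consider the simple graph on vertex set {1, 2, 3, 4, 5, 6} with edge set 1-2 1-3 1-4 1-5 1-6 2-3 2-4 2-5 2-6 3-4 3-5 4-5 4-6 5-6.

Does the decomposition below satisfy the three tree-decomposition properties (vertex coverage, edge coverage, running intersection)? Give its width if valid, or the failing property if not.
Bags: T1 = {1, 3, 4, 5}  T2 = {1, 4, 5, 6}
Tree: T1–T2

A tree decomposition must satisfy three properties: every vertex lies in some bag; for every edge, both endpoints lie together in some bag; and for every vertex, the bags containing it form a connected subtree. Here vertex 2 appears in no bag, so the decomposition is invalid.

No — vertex 2 appears in no bag.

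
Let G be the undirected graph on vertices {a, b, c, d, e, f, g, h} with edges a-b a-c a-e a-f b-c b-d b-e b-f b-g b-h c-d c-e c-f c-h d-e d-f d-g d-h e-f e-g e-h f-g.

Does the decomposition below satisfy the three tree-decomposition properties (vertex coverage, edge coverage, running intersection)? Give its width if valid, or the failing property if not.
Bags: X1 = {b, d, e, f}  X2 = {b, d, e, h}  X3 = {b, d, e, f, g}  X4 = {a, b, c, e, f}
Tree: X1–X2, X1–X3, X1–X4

A tree decomposition must satisfy three properties: every vertex lies in some bag; for every edge, both endpoints lie together in some bag; and for every vertex, the bags containing it form a connected subtree. Here edge (c,d) lies in no bag, so the decomposition is invalid.

No — edge (c,d) lies in no bag.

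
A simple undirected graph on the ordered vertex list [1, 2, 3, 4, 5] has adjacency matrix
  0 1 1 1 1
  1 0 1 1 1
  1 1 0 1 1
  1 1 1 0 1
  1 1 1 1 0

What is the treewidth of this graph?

4

A width-4 tree decomposition is:
Bags: B1 = {1, 2, 3, 4, 5}
Tree: (single bag)
A single bag containing all 5 vertices is trivially a valid decomposition of width 4. Conversely, {1, 2, 3, 4, 5} is a clique of size 5, and the vertices of any clique must share a bag in every tree decomposition; so some bag has ≥ 5 vertices and tw(G) ≥ 4. Hence tw(G) = 4 exactly.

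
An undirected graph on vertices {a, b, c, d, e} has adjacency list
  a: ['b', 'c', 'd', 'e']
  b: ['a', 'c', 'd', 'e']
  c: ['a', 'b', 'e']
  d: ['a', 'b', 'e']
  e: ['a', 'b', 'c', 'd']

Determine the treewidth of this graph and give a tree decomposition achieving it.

The largest bag has 4 vertices, giving width 3; this decomposition certifies tw(G) ≤ 3. On the other hand G contains the 4-clique {a, b, d, e}. A clique must lie in a single bag of any decomposition, so no decomposition can have width below 3. Therefore the treewidth is 3.

Treewidth 3.
One optimal decomposition is:
Bags: B1 = {a, b, c, e}  B2 = {a, b, d, e}
Tree: B1–B2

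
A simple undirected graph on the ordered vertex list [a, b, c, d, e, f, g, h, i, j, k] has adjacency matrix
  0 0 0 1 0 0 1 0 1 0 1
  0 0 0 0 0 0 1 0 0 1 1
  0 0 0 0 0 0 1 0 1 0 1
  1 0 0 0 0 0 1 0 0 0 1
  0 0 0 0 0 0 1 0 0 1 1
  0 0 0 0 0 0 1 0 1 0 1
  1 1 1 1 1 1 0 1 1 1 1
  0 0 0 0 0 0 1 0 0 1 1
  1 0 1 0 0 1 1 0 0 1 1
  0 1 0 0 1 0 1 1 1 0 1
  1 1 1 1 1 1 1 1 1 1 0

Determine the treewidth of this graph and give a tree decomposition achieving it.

Treewidth 3.
Bags: B1 = {a, g, i, k}  B2 = {g, i, j, k}  B3 = {f, g, i, k}  B4 = {c, g, i, k}  B5 = {g, h, j, k}  B6 = {a, d, g, k}  B7 = {e, g, j, k}  B8 = {b, g, j, k}
Tree: B1–B2, B2–B3, B1–B4, B2–B5, B1–B6, B5–B7, B7–B8

The largest bag has 4 vertices, giving width 3; this decomposition certifies tw(G) ≤ 3. On the other hand G contains the 4-clique {a, d, g, k}. A clique must lie in a single bag of any decomposition, so no decomposition can have width below 3. Combining the bounds, tw(G) = 3.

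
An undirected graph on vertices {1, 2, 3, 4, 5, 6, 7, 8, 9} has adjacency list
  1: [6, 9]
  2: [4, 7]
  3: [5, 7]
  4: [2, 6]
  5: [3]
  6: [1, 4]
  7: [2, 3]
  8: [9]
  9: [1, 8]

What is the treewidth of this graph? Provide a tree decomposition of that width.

Every bag has size at most 2, so the width is 2 − 1 = 1 and tw(G) ≤ 1. Since G has at least one edge (e.g. 8–9), it is not an edgeless graph, so tw(G) ≥ 1. Combining the bounds, tw(G) = 1.

Treewidth 1.
One optimal decomposition is:
Bags: B1 = {8, 9}  B2 = {1, 9}  B3 = {1, 6}  B4 = {4, 6}  B5 = {2, 4}  B6 = {2, 7}  B7 = {3, 7}  B8 = {3, 5}
Tree: B1–B2, B2–B3, B3–B4, B4–B5, B5–B6, B6–B7, B7–B8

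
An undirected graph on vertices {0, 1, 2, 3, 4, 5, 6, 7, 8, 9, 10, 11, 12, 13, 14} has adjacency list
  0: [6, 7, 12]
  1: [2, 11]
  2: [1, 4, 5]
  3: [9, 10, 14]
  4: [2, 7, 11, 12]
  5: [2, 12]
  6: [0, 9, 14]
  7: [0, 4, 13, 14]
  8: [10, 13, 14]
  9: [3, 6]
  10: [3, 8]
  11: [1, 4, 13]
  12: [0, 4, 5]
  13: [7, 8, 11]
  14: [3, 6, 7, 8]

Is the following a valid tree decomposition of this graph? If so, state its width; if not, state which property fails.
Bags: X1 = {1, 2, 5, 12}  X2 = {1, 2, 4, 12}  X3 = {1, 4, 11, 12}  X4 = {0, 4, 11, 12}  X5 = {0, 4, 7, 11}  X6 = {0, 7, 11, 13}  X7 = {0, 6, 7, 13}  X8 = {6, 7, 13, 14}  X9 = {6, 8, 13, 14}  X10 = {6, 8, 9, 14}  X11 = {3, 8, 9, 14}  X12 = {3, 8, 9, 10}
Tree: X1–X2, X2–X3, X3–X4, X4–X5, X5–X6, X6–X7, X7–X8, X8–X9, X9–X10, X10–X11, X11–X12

Vertex coverage: the bags together contain {0, 1, 2, 3, 4, 5, 6, 7, 8, 9, 10, 11, 12, 13, 14}, the full vertex set. Edge coverage: each edge of G has both endpoints in at least one bag. Running intersection: for every vertex, the bags containing it form a connected subtree. All three properties hold, so this is a valid tree decomposition of width max|bag| − 1 = 3, and hence tw(G) ≤ 3.

Yes; width 3.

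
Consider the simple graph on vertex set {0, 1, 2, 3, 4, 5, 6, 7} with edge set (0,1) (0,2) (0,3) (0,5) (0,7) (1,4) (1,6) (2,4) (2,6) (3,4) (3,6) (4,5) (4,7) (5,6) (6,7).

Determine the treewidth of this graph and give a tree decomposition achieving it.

The largest bag has 4 vertices, giving width 3; this decomposition certifies tw(G) ≤ 3. For the lower bound: the 4 vertex sets {4,5}, {2,6}, {0}, {3} are disjoint, each induces a connected subgraph, and every pair is joined by at least one edge of G. Contracting each set to a single vertex therefore yields K_{4} as a minor, and since treewidth is minor-monotone, tw(G) ≥ tw(K_{4}) = 3. Therefore the treewidth is 3.

Treewidth 3.
One optimal decomposition is:
Bags: B1 = {0, 4, 5, 6}  B2 = {0, 2, 4, 6}  B3 = {0, 3, 4, 6}  B4 = {0, 1, 4, 6}  B5 = {0, 4, 6, 7}
Tree: B1–B2, B2–B3, B3–B4, B4–B5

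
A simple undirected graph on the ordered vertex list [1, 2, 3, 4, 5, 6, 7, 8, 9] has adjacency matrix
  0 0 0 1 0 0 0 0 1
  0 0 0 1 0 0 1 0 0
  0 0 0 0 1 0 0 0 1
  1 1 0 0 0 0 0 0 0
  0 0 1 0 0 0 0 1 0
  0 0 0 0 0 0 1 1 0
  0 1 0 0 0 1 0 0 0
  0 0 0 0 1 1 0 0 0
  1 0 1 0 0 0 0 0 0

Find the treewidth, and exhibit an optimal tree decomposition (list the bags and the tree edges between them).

Treewidth 2.
One optimal decomposition is:
Bags: B1 = {3, 5, 9}  B2 = {5, 8, 9}  B3 = {6, 8, 9}  B4 = {6, 7, 9}  B5 = {2, 7, 9}  B6 = {2, 4, 9}  B7 = {1, 4, 9}
Tree: B1–B2, B2–B3, B3–B4, B4–B5, B5–B6, B6–B7

Every bag has size at most 3, so the width is 3 − 1 = 2 and tw(G) ≤ 2. For the lower bound, G contains the cycle 9–3–5–8–6–7–2–4–1–9, so G is not a forest; only forests have treewidth ≤ 1, hence tw(G) ≥ 2. Therefore the treewidth is 2.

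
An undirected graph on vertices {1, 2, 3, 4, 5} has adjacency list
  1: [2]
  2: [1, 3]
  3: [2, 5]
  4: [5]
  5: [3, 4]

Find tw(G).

1

A width-1 tree decomposition is:
Bags: B1 = {1, 2}  B2 = {2, 3}  B3 = {3, 5}  B4 = {4, 5}
Tree: B1–B2, B2–B3, B3–B4
Every bag has size at most 2, so the width is 2 − 1 = 1 and tw(G) ≤ 1. Any graph with an edge has treewidth ≥ 1, and G has the edge 1–2. The upper and lower bounds meet at 1, so that is the treewidth.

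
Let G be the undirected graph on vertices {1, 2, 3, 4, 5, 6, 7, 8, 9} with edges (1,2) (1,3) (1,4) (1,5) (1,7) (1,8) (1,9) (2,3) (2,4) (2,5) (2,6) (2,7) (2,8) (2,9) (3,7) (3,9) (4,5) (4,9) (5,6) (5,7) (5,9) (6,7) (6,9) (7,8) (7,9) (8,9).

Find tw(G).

4

A width-4 tree decomposition is:
Bags: B1 = {1, 2, 7, 8, 9}  B2 = {1, 2, 5, 7, 9}  B3 = {2, 5, 6, 7, 9}  B4 = {1, 2, 3, 7, 9}  B5 = {1, 2, 4, 5, 9}
Tree: B1–B2, B2–B3, B1–B4, B2–B5
Each bag holds 5 vertices, so the decomposition has width 4, which upper-bounds the treewidth. For the lower bound, the 5 vertices {1, 2, 4, 5, 9} are pairwise adjacent, and any tree decomposition puts a clique entirely inside one bag — forcing width ≥ 4. The upper and lower bounds meet at 4, so that is the treewidth.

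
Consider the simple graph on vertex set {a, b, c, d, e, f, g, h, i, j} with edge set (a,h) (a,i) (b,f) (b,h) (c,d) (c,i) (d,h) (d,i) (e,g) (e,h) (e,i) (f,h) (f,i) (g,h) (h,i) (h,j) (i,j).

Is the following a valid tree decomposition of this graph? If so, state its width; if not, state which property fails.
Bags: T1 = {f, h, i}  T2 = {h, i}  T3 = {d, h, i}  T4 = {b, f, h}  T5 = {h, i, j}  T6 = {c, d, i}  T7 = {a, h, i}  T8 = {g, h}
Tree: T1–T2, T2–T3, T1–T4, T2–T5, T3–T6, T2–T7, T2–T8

A tree decomposition must satisfy three properties: every vertex lies in some bag; for every edge, both endpoints lie together in some bag; and for every vertex, the bags containing it form a connected subtree. Here vertex e appears in no bag, so the decomposition is invalid.

No — vertex e appears in no bag.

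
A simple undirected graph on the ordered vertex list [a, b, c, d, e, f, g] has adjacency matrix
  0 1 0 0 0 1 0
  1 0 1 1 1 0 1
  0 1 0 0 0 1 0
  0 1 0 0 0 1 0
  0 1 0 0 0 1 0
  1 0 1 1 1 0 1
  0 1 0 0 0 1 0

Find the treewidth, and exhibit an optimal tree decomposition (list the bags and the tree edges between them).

Treewidth 2.
One optimal decomposition is:
Bags: B1 = {a, b, f}  B2 = {b, e, f}  B3 = {b, d, f}  B4 = {b, c, f}  B5 = {b, f, g}
Tree: B1–B2, B2–B3, B3–B4, B4–B5

Every bag has size at most 3, so the width is 3 − 1 = 2 and tw(G) ≤ 2. Since f–a–b–e–f is a cycle in G, G is not acyclic. Forests are exactly the graphs of treewidth ≤ 1, so tw(G) ≥ 2. Combining the bounds, tw(G) = 2.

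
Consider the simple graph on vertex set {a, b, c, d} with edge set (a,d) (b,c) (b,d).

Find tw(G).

A width-1 tree decomposition is:
Bags: B1 = {a, d}  B2 = {b, d}  B3 = {b, c}
Tree: B1–B2, B2–B3
The largest bag has 2 vertices, giving width 1; this decomposition certifies tw(G) ≤ 1. Since G has at least one edge (e.g. a–d), it is not an edgeless graph, so tw(G) ≥ 1. Combining the bounds, tw(G) = 1.

1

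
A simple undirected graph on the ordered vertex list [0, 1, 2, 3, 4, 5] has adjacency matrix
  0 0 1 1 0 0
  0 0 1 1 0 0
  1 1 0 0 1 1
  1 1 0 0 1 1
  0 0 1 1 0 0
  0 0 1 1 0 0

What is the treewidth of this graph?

A width-2 tree decomposition is:
Bags: B1 = {1, 2, 3}  B2 = {0, 2, 3}  B3 = {2, 3, 5}  B4 = {2, 3, 4}
Tree: B1–B2, B2–B3, B3–B4
Each bag holds 3 vertices, so the decomposition has width 2, which upper-bounds the treewidth. For the lower bound, G contains the cycle 1–2–0–3–1, so G is not a forest; only forests have treewidth ≤ 1, hence tw(G) ≥ 2. Therefore the treewidth is 2.

2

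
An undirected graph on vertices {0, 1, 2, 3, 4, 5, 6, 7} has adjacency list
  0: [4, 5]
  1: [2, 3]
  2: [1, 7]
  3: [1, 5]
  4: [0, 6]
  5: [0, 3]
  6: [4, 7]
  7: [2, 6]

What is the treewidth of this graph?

A width-2 tree decomposition is:
Bags: B1 = {0, 3, 5}  B2 = {0, 3, 4}  B3 = {3, 4, 6}  B4 = {3, 6, 7}  B5 = {2, 3, 7}  B6 = {1, 2, 3}
Tree: B1–B2, B2–B3, B3–B4, B4–B5, B5–B6
The largest bag has 3 vertices, giving width 2; this decomposition certifies tw(G) ≤ 2. The edges 3–5–0–4–6–7–2–1–3 form a cycle, so G is not a tree and its treewidth is at least 2. Therefore the treewidth is 2.

2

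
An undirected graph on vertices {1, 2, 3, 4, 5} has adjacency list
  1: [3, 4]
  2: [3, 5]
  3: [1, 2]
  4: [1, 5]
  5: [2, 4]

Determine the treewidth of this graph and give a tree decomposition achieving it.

Every bag has size at most 3, so the width is 3 − 1 = 2 and tw(G) ≤ 2. For the lower bound, G contains the cycle 3–1–4–5–2–3, so G is not a forest; only forests have treewidth ≤ 1, hence tw(G) ≥ 2. The upper and lower bounds meet at 2, so that is the treewidth.

Treewidth 2.
One such decomposition:
Bags: B1 = {1, 3, 4}  B2 = {3, 4, 5}  B3 = {2, 3, 5}
Tree: B1–B2, B2–B3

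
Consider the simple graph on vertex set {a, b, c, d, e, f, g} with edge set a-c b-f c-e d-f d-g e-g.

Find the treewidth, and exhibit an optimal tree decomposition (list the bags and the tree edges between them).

Treewidth 1.
One such decomposition:
Bags: B1 = {b, f}  B2 = {d, f}  B3 = {d, g}  B4 = {e, g}  B5 = {c, e}  B6 = {a, c}
Tree: B1–B2, B2–B3, B3–B4, B4–B5, B5–B6

Each bag holds 2 vertices, so the decomposition has width 1, which upper-bounds the treewidth. G has an edge, so its treewidth is at least 1. Hence tw(G) = 1 exactly.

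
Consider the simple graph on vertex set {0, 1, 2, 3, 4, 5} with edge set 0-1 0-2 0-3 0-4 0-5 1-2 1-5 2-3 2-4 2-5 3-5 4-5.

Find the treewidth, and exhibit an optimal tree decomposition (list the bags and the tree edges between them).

Treewidth 3.
One such decomposition:
Bags: B1 = {0, 2, 3, 5}  B2 = {0, 1, 2, 5}  B3 = {0, 2, 4, 5}
Tree: B1–B2, B2–B3

Every bag has size at most 4, so the width is 4 − 1 = 3 and tw(G) ≤ 3. On the other hand G contains the 4-clique {0, 1, 2, 5}. A clique must lie in a single bag of any decomposition, so no decomposition can have width below 3. The upper and lower bounds meet at 3, so that is the treewidth.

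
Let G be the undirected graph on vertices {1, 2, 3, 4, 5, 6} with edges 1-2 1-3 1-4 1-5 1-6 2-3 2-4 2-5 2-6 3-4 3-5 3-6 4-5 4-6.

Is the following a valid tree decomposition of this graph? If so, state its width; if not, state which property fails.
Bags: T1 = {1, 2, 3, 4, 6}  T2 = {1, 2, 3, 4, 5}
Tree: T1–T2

Yes; width 4.

Checking the three conditions: (i) the bags cover all of {1, 2, 3, 4, 5, 6}; (ii) for each edge, some bag contains both endpoints; (iii) the bags containing any fixed vertex form a subtree. All hold, so the decomposition is valid with width 5 − 1 = 4.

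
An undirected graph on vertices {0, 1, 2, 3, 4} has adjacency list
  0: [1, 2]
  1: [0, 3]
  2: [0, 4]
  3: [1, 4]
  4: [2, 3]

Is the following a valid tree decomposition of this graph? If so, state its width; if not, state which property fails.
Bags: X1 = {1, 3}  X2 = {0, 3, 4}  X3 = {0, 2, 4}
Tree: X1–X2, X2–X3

No — edge (0,1) lies in no bag.

A tree decomposition must satisfy three properties: every vertex lies in some bag; for every edge, both endpoints lie together in some bag; and for every vertex, the bags containing it form a connected subtree. Here edge (0,1) lies in no bag, so the decomposition is invalid.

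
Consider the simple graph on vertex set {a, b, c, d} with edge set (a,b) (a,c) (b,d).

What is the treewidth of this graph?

1

A width-1 tree decomposition is:
Bags: B1 = {a, c}  B2 = {a, b}  B3 = {b, d}
Tree: B1–B2, B2–B3
Each bag holds 2 vertices, so the decomposition has width 1, which upper-bounds the treewidth. Since G has at least one edge (e.g. c–a), it is not an edgeless graph, so tw(G) ≥ 1. Therefore the treewidth is 1.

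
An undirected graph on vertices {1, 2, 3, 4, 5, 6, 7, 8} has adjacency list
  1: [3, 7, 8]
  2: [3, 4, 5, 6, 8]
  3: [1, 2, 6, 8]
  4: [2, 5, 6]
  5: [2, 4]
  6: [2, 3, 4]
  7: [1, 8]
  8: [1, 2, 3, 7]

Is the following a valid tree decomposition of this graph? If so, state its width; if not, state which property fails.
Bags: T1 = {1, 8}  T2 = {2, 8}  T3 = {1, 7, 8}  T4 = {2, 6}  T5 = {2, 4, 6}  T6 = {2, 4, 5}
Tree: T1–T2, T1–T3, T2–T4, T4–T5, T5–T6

No — vertex 3 appears in no bag.

A tree decomposition must satisfy three properties: every vertex lies in some bag; for every edge, both endpoints lie together in some bag; and for every vertex, the bags containing it form a connected subtree. Here vertex 3 appears in no bag, so the decomposition is invalid.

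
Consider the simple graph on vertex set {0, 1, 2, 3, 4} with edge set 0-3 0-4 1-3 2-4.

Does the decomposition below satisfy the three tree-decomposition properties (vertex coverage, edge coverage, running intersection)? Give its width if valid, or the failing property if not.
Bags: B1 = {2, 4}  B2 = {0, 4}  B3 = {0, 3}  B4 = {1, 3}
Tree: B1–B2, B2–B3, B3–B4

Checking the three conditions: (i) the bags cover all of {0, 1, 2, 3, 4}; (ii) for each edge, some bag contains both endpoints; (iii) the bags containing any fixed vertex form a subtree. All hold, so the decomposition is valid with width 2 − 1 = 1.

Yes; width 1.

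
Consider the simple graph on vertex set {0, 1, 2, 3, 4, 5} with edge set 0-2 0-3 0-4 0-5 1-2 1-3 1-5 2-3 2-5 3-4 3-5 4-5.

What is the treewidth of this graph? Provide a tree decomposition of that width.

Treewidth 3.
Bags: B1 = {0, 2, 3, 5}  B2 = {0, 3, 4, 5}  B3 = {1, 2, 3, 5}
Tree: B1–B2, B1–B3

The largest bag has 4 vertices, giving width 3; this decomposition certifies tw(G) ≤ 3. Conversely, {0, 2, 3, 5} is a clique of size 4, and the vertices of any clique must share a bag in every tree decomposition; so some bag has ≥ 4 vertices and tw(G) ≥ 3. Therefore the treewidth is 3.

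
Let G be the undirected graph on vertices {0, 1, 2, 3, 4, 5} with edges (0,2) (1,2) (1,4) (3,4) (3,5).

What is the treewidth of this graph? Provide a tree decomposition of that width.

Treewidth 1.
One optimal decomposition is:
Bags: B1 = {3, 5}  B2 = {3, 4}  B3 = {1, 4}  B4 = {1, 2}  B5 = {0, 2}
Tree: B1–B2, B2–B3, B3–B4, B4–B5

Every bag has size at most 2, so the width is 2 − 1 = 1 and tw(G) ≤ 1. G has an edge, so its treewidth is at least 1. The upper and lower bounds meet at 1, so that is the treewidth.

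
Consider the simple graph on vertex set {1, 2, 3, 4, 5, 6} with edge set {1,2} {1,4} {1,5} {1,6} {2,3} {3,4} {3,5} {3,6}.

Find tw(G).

A width-2 tree decomposition is:
Bags: B1 = {1, 3, 5}  B2 = {1, 3, 4}  B3 = {1, 3, 6}  B4 = {1, 2, 3}
Tree: B1–B2, B2–B3, B3–B4
Every bag has size at most 3, so the width is 3 − 1 = 2 and tw(G) ≤ 2. Since 5–1–4–3–5 is a cycle in G, G is not acyclic. Forests are exactly the graphs of treewidth ≤ 1, so tw(G) ≥ 2. Hence tw(G) = 2 exactly.

2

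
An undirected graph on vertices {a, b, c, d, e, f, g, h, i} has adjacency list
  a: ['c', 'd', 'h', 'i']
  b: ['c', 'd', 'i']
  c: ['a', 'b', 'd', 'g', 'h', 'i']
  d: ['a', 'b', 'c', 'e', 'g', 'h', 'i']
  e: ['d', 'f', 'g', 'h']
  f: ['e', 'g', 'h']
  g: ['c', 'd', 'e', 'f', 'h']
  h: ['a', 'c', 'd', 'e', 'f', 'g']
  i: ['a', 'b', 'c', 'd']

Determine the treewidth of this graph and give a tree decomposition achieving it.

Treewidth 3.
One such decomposition:
Bags: B1 = {c, d, g, h}  B2 = {a, c, d, h}  B3 = {a, c, d, i}  B4 = {d, e, g, h}  B5 = {e, f, g, h}  B6 = {b, c, d, i}
Tree: B1–B2, B2–B3, B1–B4, B4–B5, B3–B6

Every bag has size at most 4, so the width is 4 − 1 = 3 and tw(G) ≤ 3. On the other hand G contains the 4-clique {d, e, g, h}. A clique must lie in a single bag of any decomposition, so no decomposition can have width below 3. Hence tw(G) = 3 exactly.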